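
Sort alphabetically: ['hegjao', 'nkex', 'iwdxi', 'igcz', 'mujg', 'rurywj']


Compare strings character by character (the first differing letter decides):
  'hegjao' < 'igcz' since 'h' < 'i' at position 1
  'igcz' < 'iwdxi' since 'g' < 'w' at position 2
  'iwdxi' < 'mujg' since 'i' < 'm' at position 1
  'mujg' < 'nkex' since 'm' < 'n' at position 1
  'nkex' < 'rurywj' since 'n' < 'r' at position 1
Chaining these comparisons gives the alphabetical order.
Final answer: ['hegjao', 'igcz', 'iwdxi', 'mujg', 'nkex', 'rurywj']


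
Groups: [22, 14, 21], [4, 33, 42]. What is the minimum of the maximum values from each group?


Find max of each group:
  Group 1: [22, 14, 21] -> max = 22
  Group 2: [4, 33, 42] -> max = 42
Maxes: [22, 42]
Minimum of maxes = 22
Final answer: 22


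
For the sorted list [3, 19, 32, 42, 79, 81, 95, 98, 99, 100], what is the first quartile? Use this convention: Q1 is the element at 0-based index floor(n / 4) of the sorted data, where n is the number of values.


The list has n = 10 elements.
Q1 index = floor(10 / 4) = floor(2.5) = 2
Counting from index 0 in the sorted data, the element at index 2 is 32.
Final answer: 32


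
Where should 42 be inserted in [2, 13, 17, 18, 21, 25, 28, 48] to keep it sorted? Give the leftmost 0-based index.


List is sorted: [2, 13, 17, 18, 21, 25, 28, 48]
We need the leftmost position where 42 can be inserted, i.e. the first index whose element is >= 42 (or the end of the list if none is).
Binary search with low=0, high=8 (0-based indices):
  low=0, high=8, mid=4: a[4]=21 < 42, so low = 5
  low=5, high=8, mid=6: a[6]=28 < 42, so low = 7
  low=7, high=8, mid=7: a[7]=48 >= 42, so high = 7
Now low = high = 7, so the insertion index is 7.
Final answer: 7


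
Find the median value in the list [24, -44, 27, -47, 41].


First, sort the list: [-47, -44, 24, 27, 41]
The list has 5 elements (odd count).
The middle index is 2 (0-based), and the element there is 24.
Final answer: 24


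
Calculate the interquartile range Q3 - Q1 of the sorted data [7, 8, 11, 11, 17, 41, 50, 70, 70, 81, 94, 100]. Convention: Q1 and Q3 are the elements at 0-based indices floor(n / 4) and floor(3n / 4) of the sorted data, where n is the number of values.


The data has n = 12 elements.
Q1 index = floor(12 / 4) = floor(3) = 3; Q3 index = floor(3 * 12 / 4) = floor(9) = 9
Q1 = element at index 3 = 11
Q3 = element at index 9 = 81
IQR = 81 - 11 = 70
Final answer: 70


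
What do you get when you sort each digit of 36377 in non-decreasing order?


The number 36377 has digits: 3, 6, 3, 7, 7
Sorted: 3, 3, 6, 7, 7
Joining the sorted digits gives the result.
Final answer: 33677


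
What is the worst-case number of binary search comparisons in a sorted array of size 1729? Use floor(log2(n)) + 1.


Binary search halves the search space each step.
Maximum comparisons = floor(log2(1729)) + 1
log2(1729) = 10.7557
floor(log2(1729)) = 10, so 10 + 1 = 11
Final answer: 11


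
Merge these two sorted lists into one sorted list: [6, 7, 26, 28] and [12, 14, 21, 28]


List A: [6, 7, 26, 28]
List B: [12, 14, 21, 28]
Repeatedly compare the front elements and take the smaller:
  6 vs 12 -> take 6
  7 vs 12 -> take 7
  26 vs 12 -> take 12
  26 vs 14 -> take 14
  26 vs 21 -> take 21
  26 vs 28 -> take 26
  28 vs 28 -> take 28
  A is exhausted; append the rest of B: [28]
Final answer: [6, 7, 12, 14, 21, 26, 28, 28]


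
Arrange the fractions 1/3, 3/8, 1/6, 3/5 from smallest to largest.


Convert to decimal for comparison:
  1/3 = 0.3333
  3/8 = 0.375
  1/6 = 0.1667
  3/5 = 0.6
Decimals in increasing order: 0.1667 < 0.3333 < 0.375 < 0.6
Writing each back as its fraction gives the sorted order.
Final answer: 1/6, 1/3, 3/8, 3/5


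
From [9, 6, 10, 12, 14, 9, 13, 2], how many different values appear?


List all unique values:
Distinct values: [2, 6, 9, 10, 12, 13, 14]
Count = 7
Final answer: 7


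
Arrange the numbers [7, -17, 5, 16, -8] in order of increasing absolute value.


Compute absolute values:
  |7| = 7
  |-17| = 17
  |5| = 5
  |16| = 16
  |-8| = 8
Absolute values in increasing order: 5 < 7 < 8 < 16 < 17
Listing the original numbers in that order gives the answer.
Final answer: [5, 7, -8, 16, -17]


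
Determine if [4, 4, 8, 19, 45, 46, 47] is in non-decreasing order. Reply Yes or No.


Check consecutive pairs:
  4 <= 4? True
  4 <= 8? True
  8 <= 19? True
  19 <= 45? True
  45 <= 46? True
  46 <= 47? True
Every consecutive pair is in order, so the list is non-decreasing.
Final answer: Yes


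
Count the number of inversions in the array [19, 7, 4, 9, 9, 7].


For each element, count the later elements that are smaller than it:
  19 (index 0): smaller elements after it = [7, 4, 9, 9, 7] -> 5
  7 (index 1): smaller elements after it = [4] -> 1
  4 (index 2): smaller elements after it = [] -> 0
  9 (index 3): smaller elements after it = [7] -> 1
  9 (index 4): smaller elements after it = [7] -> 1
Total inversions = 5 + 1 + 0 + 1 + 1 = 8
Final answer: 8


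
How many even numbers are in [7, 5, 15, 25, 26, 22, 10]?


Check each element:
  7 is odd
  5 is odd
  15 is odd
  25 is odd
  26 is even
  22 is even
  10 is even
Evens: [26, 22, 10]
Count of evens = 3
Final answer: 3


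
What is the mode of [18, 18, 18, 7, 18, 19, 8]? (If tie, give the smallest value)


Count the frequency of each value:
  7 appears 1 time(s)
  8 appears 1 time(s)
  18 appears 4 time(s)
  19 appears 1 time(s)
Maximum frequency is 4.
Only 18 reaches that frequency, so it is the mode.
Final answer: 18


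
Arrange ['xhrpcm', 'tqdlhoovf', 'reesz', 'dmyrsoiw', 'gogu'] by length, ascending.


Compute lengths:
  'xhrpcm' has length 6
  'tqdlhoovf' has length 9
  'reesz' has length 5
  'dmyrsoiw' has length 8
  'gogu' has length 4
Lengths in increasing order: 4 < 5 < 6 < 8 < 9
Listing the words in that order gives the answer.
Final answer: ['gogu', 'reesz', 'xhrpcm', 'dmyrsoiw', 'tqdlhoovf']


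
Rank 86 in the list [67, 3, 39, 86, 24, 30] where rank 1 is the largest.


Sort descending: [86, 67, 39, 30, 24, 3]
Find 86 in the sorted list.
86 is at position 1.
Final answer: 1


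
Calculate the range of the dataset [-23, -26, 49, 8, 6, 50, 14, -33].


Maximum value: 50
Minimum value: -33
Range = 50 - (-33) = 83
Final answer: 83


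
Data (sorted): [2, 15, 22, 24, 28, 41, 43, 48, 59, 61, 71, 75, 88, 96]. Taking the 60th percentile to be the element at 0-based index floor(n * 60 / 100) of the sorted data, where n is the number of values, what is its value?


The dataset has n = 14 elements.
Index = floor(14 * 60 / 100) = floor(840 / 100) = floor(8.4) = 8
Counting from index 0 in the sorted data, the element at index 8 is 59.
Final answer: 59


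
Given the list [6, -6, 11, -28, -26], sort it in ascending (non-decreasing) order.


Original list: [6, -6, 11, -28, -26]
Repeatedly take the smallest remaining element:
  Remaining [6, -6, 11, -28, -26] -> smallest is -28
  Remaining [6, -6, 11, -26] -> smallest is -26
  Remaining [6, -6, 11] -> smallest is -6
  Remaining [6, 11] -> smallest is 6
  Remaining [11] -> smallest is 11
Collecting the picks in order gives the sorted list.
Final answer: [-28, -26, -6, 6, 11]


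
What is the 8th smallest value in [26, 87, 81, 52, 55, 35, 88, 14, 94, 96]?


Sort ascending: [14, 26, 35, 52, 55, 81, 87, 88, 94, 96]
The 8th element (1-indexed) is at index 7.
Value = 88
Final answer: 88


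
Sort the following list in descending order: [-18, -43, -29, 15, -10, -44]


Original list: [-18, -43, -29, 15, -10, -44]
Repeatedly take the largest remaining element:
  Remaining [-18, -43, -29, 15, -10, -44] -> largest is 15
  Remaining [-18, -43, -29, -10, -44] -> largest is -10
  Remaining [-18, -43, -29, -44] -> largest is -18
  Remaining [-43, -29, -44] -> largest is -29
  Remaining [-43, -44] -> largest is -43
  Remaining [-44] -> largest is -44
Collecting the picks in order gives the descending list.
Final answer: [15, -10, -18, -29, -43, -44]


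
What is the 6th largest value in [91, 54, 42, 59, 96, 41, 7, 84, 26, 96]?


Sort descending: [96, 96, 91, 84, 59, 54, 42, 41, 26, 7]
The 6th element (1-indexed) is at index 5.
Value = 54
Final answer: 54


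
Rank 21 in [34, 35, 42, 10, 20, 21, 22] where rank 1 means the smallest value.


Sort ascending: [10, 20, 21, 22, 34, 35, 42]
Find 21 in the sorted list.
21 is at position 3 (1-indexed).
Final answer: 3


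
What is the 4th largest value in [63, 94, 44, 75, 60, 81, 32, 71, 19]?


Sort descending: [94, 81, 75, 71, 63, 60, 44, 32, 19]
The 4th element (1-indexed) is at index 3.
Value = 71
Final answer: 71


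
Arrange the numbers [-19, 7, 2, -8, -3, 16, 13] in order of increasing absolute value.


Compute absolute values:
  |-19| = 19
  |7| = 7
  |2| = 2
  |-8| = 8
  |-3| = 3
  |16| = 16
  |13| = 13
Absolute values in increasing order: 2 < 3 < 7 < 8 < 13 < 16 < 19
Listing the original numbers in that order gives the answer.
Final answer: [2, -3, 7, -8, 13, 16, -19]


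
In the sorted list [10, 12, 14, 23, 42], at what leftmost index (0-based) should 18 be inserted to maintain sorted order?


List is sorted: [10, 12, 14, 23, 42]
We need the leftmost position where 18 can be inserted, i.e. the first index whose element is >= 18 (or the end of the list if none is).
Binary search with low=0, high=5 (0-based indices):
  low=0, high=5, mid=2: a[2]=14 < 18, so low = 3
  low=3, high=5, mid=4: a[4]=42 >= 18, so high = 4
  low=3, high=4, mid=3: a[3]=23 >= 18, so high = 3
Now low = high = 3, so the insertion index is 3.
Final answer: 3


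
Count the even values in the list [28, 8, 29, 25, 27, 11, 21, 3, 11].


Check each element:
  28 is even
  8 is even
  29 is odd
  25 is odd
  27 is odd
  11 is odd
  21 is odd
  3 is odd
  11 is odd
Evens: [28, 8]
Count of evens = 2
Final answer: 2


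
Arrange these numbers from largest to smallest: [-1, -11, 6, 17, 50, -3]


Original list: [-1, -11, 6, 17, 50, -3]
Repeatedly take the largest remaining element:
  Remaining [-1, -11, 6, 17, 50, -3] -> largest is 50
  Remaining [-1, -11, 6, 17, -3] -> largest is 17
  Remaining [-1, -11, 6, -3] -> largest is 6
  Remaining [-1, -11, -3] -> largest is -1
  Remaining [-11, -3] -> largest is -3
  Remaining [-11] -> largest is -11
Collecting the picks in order gives the descending list.
Final answer: [50, 17, 6, -1, -3, -11]


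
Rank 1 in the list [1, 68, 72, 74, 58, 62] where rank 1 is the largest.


Sort descending: [74, 72, 68, 62, 58, 1]
Find 1 in the sorted list.
1 is at position 6.
Final answer: 6


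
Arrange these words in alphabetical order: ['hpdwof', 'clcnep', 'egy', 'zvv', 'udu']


Compare strings character by character (the first differing letter decides):
  'clcnep' < 'egy' since 'c' < 'e' at position 1
  'egy' < 'hpdwof' since 'e' < 'h' at position 1
  'hpdwof' < 'udu' since 'h' < 'u' at position 1
  'udu' < 'zvv' since 'u' < 'z' at position 1
Chaining these comparisons gives the alphabetical order.
Final answer: ['clcnep', 'egy', 'hpdwof', 'udu', 'zvv']


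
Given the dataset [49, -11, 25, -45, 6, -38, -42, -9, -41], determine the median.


First, sort the list: [-45, -42, -41, -38, -11, -9, 6, 25, 49]
The list has 9 elements (odd count).
The middle index is 4 (0-based), and the element there is -11.
Final answer: -11


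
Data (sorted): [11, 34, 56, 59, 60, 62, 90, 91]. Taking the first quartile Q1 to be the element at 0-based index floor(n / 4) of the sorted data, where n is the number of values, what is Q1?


The list has n = 8 elements.
Q1 index = floor(8 / 4) = floor(2) = 2
Counting from index 0 in the sorted data, the element at index 2 is 56.
Final answer: 56


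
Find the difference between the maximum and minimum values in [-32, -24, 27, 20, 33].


Maximum value: 33
Minimum value: -32
Range = 33 - (-32) = 65
Final answer: 65


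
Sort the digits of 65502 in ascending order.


The number 65502 has digits: 6, 5, 5, 0, 2
Sorted: 0, 2, 5, 5, 6
Joining the sorted digits gives the result.
Final answer: 02556


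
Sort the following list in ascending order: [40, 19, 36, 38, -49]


Original list: [40, 19, 36, 38, -49]
Repeatedly take the smallest remaining element:
  Remaining [40, 19, 36, 38, -49] -> smallest is -49
  Remaining [40, 19, 36, 38] -> smallest is 19
  Remaining [40, 36, 38] -> smallest is 36
  Remaining [40, 38] -> smallest is 38
  Remaining [40] -> smallest is 40
Collecting the picks in order gives the sorted list.
Final answer: [-49, 19, 36, 38, 40]


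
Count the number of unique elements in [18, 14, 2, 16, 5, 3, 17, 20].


List all unique values:
Distinct values: [2, 3, 5, 14, 16, 17, 18, 20]
Count = 8
Final answer: 8


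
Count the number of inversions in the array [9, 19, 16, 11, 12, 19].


For each element, count the later elements that are smaller than it:
  9 (index 0): smaller elements after it = [] -> 0
  19 (index 1): smaller elements after it = [16, 11, 12] -> 3
  16 (index 2): smaller elements after it = [11, 12] -> 2
  11 (index 3): smaller elements after it = [] -> 0
  12 (index 4): smaller elements after it = [] -> 0
Total inversions = 0 + 3 + 2 + 0 + 0 = 5
Final answer: 5


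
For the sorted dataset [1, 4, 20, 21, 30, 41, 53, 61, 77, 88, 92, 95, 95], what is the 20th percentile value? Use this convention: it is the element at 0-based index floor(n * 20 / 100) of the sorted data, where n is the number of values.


The dataset has n = 13 elements.
Index = floor(13 * 20 / 100) = floor(260 / 100) = floor(2.6) = 2
Counting from index 0 in the sorted data, the element at index 2 is 20.
Final answer: 20


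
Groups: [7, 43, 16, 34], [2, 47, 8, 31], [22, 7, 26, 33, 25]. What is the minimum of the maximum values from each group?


Find max of each group:
  Group 1: [7, 43, 16, 34] -> max = 43
  Group 2: [2, 47, 8, 31] -> max = 47
  Group 3: [22, 7, 26, 33, 25] -> max = 33
Maxes: [43, 47, 33]
Minimum of maxes = 33
Final answer: 33


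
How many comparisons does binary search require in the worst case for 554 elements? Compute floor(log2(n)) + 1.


Binary search halves the search space each step.
Maximum comparisons = floor(log2(554)) + 1
log2(554) = 9.1137
floor(log2(554)) = 9, so 9 + 1 = 10
Final answer: 10


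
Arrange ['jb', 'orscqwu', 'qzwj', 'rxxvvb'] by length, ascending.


Compute lengths:
  'jb' has length 2
  'orscqwu' has length 7
  'qzwj' has length 4
  'rxxvvb' has length 6
Lengths in increasing order: 2 < 4 < 6 < 7
Listing the words in that order gives the answer.
Final answer: ['jb', 'qzwj', 'rxxvvb', 'orscqwu']


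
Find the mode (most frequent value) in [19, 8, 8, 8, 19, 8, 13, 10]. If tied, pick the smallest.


Count the frequency of each value:
  8 appears 4 time(s)
  10 appears 1 time(s)
  13 appears 1 time(s)
  19 appears 2 time(s)
Maximum frequency is 4.
Only 8 reaches that frequency, so it is the mode.
Final answer: 8


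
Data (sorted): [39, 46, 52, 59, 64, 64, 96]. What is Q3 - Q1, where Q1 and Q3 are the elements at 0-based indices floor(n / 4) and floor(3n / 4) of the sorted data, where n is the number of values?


The data has n = 7 elements.
Q1 index = floor(7 / 4) = floor(1.75) = 1; Q3 index = floor(3 * 7 / 4) = floor(5.25) = 5
Q1 = element at index 1 = 46
Q3 = element at index 5 = 64
IQR = 64 - 46 = 18
Final answer: 18


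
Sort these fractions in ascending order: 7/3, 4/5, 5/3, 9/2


Convert to decimal for comparison:
  7/3 = 2.3333
  4/5 = 0.8
  5/3 = 1.6667
  9/2 = 4.5
Decimals in increasing order: 0.8 < 1.6667 < 2.3333 < 4.5
Writing each back as its fraction gives the sorted order.
Final answer: 4/5, 5/3, 7/3, 9/2


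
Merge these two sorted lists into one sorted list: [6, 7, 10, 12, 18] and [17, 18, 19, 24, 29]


List A: [6, 7, 10, 12, 18]
List B: [17, 18, 19, 24, 29]
Repeatedly compare the front elements and take the smaller:
  6 vs 17 -> take 6
  7 vs 17 -> take 7
  10 vs 17 -> take 10
  12 vs 17 -> take 12
  18 vs 17 -> take 17
  18 vs 18 -> take 18
  A is exhausted; append the rest of B: [18, 19, 24, 29]
Final answer: [6, 7, 10, 12, 17, 18, 18, 19, 24, 29]


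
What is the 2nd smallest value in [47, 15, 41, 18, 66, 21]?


Sort ascending: [15, 18, 21, 41, 47, 66]
The 2nd element (1-indexed) is at index 1.
Value = 18
Final answer: 18


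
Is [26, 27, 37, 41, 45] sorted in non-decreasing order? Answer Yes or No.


Check consecutive pairs:
  26 <= 27? True
  27 <= 37? True
  37 <= 41? True
  41 <= 45? True
Every consecutive pair is in order, so the list is non-decreasing.
Final answer: Yes


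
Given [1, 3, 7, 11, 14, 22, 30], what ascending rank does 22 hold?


Sort ascending: [1, 3, 7, 11, 14, 22, 30]
Find 22 in the sorted list.
22 is at position 6 (1-indexed).
Final answer: 6


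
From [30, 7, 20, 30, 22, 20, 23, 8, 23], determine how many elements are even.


Check each element:
  30 is even
  7 is odd
  20 is even
  30 is even
  22 is even
  20 is even
  23 is odd
  8 is even
  23 is odd
Evens: [30, 20, 30, 22, 20, 8]
Count of evens = 6
Final answer: 6


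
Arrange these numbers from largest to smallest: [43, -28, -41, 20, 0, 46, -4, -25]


Original list: [43, -28, -41, 20, 0, 46, -4, -25]
Repeatedly take the largest remaining element:
  Remaining [43, -28, -41, 20, 0, 46, -4, -25] -> largest is 46
  Remaining [43, -28, -41, 20, 0, -4, -25] -> largest is 43
  Remaining [-28, -41, 20, 0, -4, -25] -> largest is 20
  Remaining [-28, -41, 0, -4, -25] -> largest is 0
  Remaining [-28, -41, -4, -25] -> largest is -4
  Remaining [-28, -41, -25] -> largest is -25
  Remaining [-28, -41] -> largest is -28
  Remaining [-41] -> largest is -41
Collecting the picks in order gives the descending list.
Final answer: [46, 43, 20, 0, -4, -25, -28, -41]


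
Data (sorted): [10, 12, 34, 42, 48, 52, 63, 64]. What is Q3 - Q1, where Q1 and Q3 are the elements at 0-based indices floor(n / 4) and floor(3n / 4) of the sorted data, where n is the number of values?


The data has n = 8 elements.
Q1 index = floor(8 / 4) = floor(2) = 2; Q3 index = floor(3 * 8 / 4) = floor(6) = 6
Q1 = element at index 2 = 34
Q3 = element at index 6 = 63
IQR = 63 - 34 = 29
Final answer: 29


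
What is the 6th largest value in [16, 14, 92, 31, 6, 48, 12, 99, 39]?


Sort descending: [99, 92, 48, 39, 31, 16, 14, 12, 6]
The 6th element (1-indexed) is at index 5.
Value = 16
Final answer: 16


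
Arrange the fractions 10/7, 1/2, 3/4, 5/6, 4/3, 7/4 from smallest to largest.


Convert to decimal for comparison:
  10/7 = 1.4286
  1/2 = 0.5
  3/4 = 0.75
  5/6 = 0.8333
  4/3 = 1.3333
  7/4 = 1.75
Decimals in increasing order: 0.5 < 0.75 < 0.8333 < 1.3333 < 1.4286 < 1.75
Writing each back as its fraction gives the sorted order.
Final answer: 1/2, 3/4, 5/6, 4/3, 10/7, 7/4


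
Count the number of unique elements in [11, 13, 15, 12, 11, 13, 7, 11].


List all unique values:
Distinct values: [7, 11, 12, 13, 15]
Count = 5
Final answer: 5


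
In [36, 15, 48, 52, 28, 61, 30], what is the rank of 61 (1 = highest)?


Sort descending: [61, 52, 48, 36, 30, 28, 15]
Find 61 in the sorted list.
61 is at position 1.
Final answer: 1


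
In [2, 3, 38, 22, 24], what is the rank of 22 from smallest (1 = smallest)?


Sort ascending: [2, 3, 22, 24, 38]
Find 22 in the sorted list.
22 is at position 3 (1-indexed).
Final answer: 3


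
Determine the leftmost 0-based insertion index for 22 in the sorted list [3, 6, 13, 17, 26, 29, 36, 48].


List is sorted: [3, 6, 13, 17, 26, 29, 36, 48]
We need the leftmost position where 22 can be inserted, i.e. the first index whose element is >= 22 (or the end of the list if none is).
Binary search with low=0, high=8 (0-based indices):
  low=0, high=8, mid=4: a[4]=26 >= 22, so high = 4
  low=0, high=4, mid=2: a[2]=13 < 22, so low = 3
  low=3, high=4, mid=3: a[3]=17 < 22, so low = 4
Now low = high = 4, so the insertion index is 4.
Final answer: 4


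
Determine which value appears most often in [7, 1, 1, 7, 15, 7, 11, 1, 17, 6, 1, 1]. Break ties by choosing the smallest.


Count the frequency of each value:
  1 appears 5 time(s)
  6 appears 1 time(s)
  7 appears 3 time(s)
  11 appears 1 time(s)
  15 appears 1 time(s)
  17 appears 1 time(s)
Maximum frequency is 5.
Only 1 reaches that frequency, so it is the mode.
Final answer: 1


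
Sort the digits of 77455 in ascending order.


The number 77455 has digits: 7, 7, 4, 5, 5
Sorted: 4, 5, 5, 7, 7
Joining the sorted digits gives the result.
Final answer: 45577


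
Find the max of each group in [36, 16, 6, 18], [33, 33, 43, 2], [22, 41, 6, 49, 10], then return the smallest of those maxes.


Find max of each group:
  Group 1: [36, 16, 6, 18] -> max = 36
  Group 2: [33, 33, 43, 2] -> max = 43
  Group 3: [22, 41, 6, 49, 10] -> max = 49
Maxes: [36, 43, 49]
Minimum of maxes = 36
Final answer: 36


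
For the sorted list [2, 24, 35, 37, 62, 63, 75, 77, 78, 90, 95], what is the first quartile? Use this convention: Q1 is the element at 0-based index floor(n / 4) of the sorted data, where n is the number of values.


The list has n = 11 elements.
Q1 index = floor(11 / 4) = floor(2.75) = 2
Counting from index 0 in the sorted data, the element at index 2 is 35.
Final answer: 35


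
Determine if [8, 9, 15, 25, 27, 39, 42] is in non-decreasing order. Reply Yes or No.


Check consecutive pairs:
  8 <= 9? True
  9 <= 15? True
  15 <= 25? True
  25 <= 27? True
  27 <= 39? True
  39 <= 42? True
Every consecutive pair is in order, so the list is non-decreasing.
Final answer: Yes


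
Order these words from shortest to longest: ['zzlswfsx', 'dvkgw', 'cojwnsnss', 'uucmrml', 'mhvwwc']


Compute lengths:
  'zzlswfsx' has length 8
  'dvkgw' has length 5
  'cojwnsnss' has length 9
  'uucmrml' has length 7
  'mhvwwc' has length 6
Lengths in increasing order: 5 < 6 < 7 < 8 < 9
Listing the words in that order gives the answer.
Final answer: ['dvkgw', 'mhvwwc', 'uucmrml', 'zzlswfsx', 'cojwnsnss']


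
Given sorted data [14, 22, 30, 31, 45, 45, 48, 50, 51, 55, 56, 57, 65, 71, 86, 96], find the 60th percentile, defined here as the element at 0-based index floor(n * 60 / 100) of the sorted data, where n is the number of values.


The dataset has n = 16 elements.
Index = floor(16 * 60 / 100) = floor(960 / 100) = floor(9.6) = 9
Counting from index 0 in the sorted data, the element at index 9 is 55.
Final answer: 55


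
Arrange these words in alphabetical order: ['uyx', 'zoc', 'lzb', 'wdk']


Compare strings character by character (the first differing letter decides):
  'lzb' < 'uyx' since 'l' < 'u' at position 1
  'uyx' < 'wdk' since 'u' < 'w' at position 1
  'wdk' < 'zoc' since 'w' < 'z' at position 1
Chaining these comparisons gives the alphabetical order.
Final answer: ['lzb', 'uyx', 'wdk', 'zoc']


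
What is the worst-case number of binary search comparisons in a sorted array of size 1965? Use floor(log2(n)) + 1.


Binary search halves the search space each step.
Maximum comparisons = floor(log2(1965)) + 1
log2(1965) = 10.9403
floor(log2(1965)) = 10, so 10 + 1 = 11
Final answer: 11


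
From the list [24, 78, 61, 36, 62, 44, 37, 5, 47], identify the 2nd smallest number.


Sort ascending: [5, 24, 36, 37, 44, 47, 61, 62, 78]
The 2nd element (1-indexed) is at index 1.
Value = 24
Final answer: 24


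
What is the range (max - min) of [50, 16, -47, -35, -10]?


Maximum value: 50
Minimum value: -47
Range = 50 - (-47) = 97
Final answer: 97


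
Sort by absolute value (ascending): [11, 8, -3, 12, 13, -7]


Compute absolute values:
  |11| = 11
  |8| = 8
  |-3| = 3
  |12| = 12
  |13| = 13
  |-7| = 7
Absolute values in increasing order: 3 < 7 < 8 < 11 < 12 < 13
Listing the original numbers in that order gives the answer.
Final answer: [-3, -7, 8, 11, 12, 13]


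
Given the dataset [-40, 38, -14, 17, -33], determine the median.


First, sort the list: [-40, -33, -14, 17, 38]
The list has 5 elements (odd count).
The middle index is 2 (0-based), and the element there is -14.
Final answer: -14


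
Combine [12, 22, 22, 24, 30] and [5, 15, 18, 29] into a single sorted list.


List A: [12, 22, 22, 24, 30]
List B: [5, 15, 18, 29]
Repeatedly compare the front elements and take the smaller:
  12 vs 5 -> take 5
  12 vs 15 -> take 12
  22 vs 15 -> take 15
  22 vs 18 -> take 18
  22 vs 29 -> take 22
  22 vs 29 -> take 22
  24 vs 29 -> take 24
  30 vs 29 -> take 29
  B is exhausted; append the rest of A: [30]
Final answer: [5, 12, 15, 18, 22, 22, 24, 29, 30]


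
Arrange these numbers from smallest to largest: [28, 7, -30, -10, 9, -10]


Original list: [28, 7, -30, -10, 9, -10]
Repeatedly take the smallest remaining element:
  Remaining [28, 7, -30, -10, 9, -10] -> smallest is -30
  Remaining [28, 7, -10, 9, -10] -> smallest is -10
  Remaining [28, 7, 9, -10] -> smallest is -10
  Remaining [28, 7, 9] -> smallest is 7
  Remaining [28, 9] -> smallest is 9
  Remaining [28] -> smallest is 28
Collecting the picks in order gives the sorted list.
Final answer: [-30, -10, -10, 7, 9, 28]


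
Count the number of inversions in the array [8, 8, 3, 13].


For each element, count the later elements that are smaller than it:
  8 (index 0): smaller elements after it = [3] -> 1
  8 (index 1): smaller elements after it = [3] -> 1
  3 (index 2): smaller elements after it = [] -> 0
Total inversions = 1 + 1 + 0 = 2
Final answer: 2


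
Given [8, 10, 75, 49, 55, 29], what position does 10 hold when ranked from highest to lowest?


Sort descending: [75, 55, 49, 29, 10, 8]
Find 10 in the sorted list.
10 is at position 5.
Final answer: 5


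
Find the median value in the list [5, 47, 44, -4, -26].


First, sort the list: [-26, -4, 5, 44, 47]
The list has 5 elements (odd count).
The middle index is 2 (0-based), and the element there is 5.
Final answer: 5


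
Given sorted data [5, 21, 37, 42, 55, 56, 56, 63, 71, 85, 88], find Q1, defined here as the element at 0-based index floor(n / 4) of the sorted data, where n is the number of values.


The list has n = 11 elements.
Q1 index = floor(11 / 4) = floor(2.75) = 2
Counting from index 0 in the sorted data, the element at index 2 is 37.
Final answer: 37


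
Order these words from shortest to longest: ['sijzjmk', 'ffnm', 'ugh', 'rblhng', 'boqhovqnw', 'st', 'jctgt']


Compute lengths:
  'sijzjmk' has length 7
  'ffnm' has length 4
  'ugh' has length 3
  'rblhng' has length 6
  'boqhovqnw' has length 9
  'st' has length 2
  'jctgt' has length 5
Lengths in increasing order: 2 < 3 < 4 < 5 < 6 < 7 < 9
Listing the words in that order gives the answer.
Final answer: ['st', 'ugh', 'ffnm', 'jctgt', 'rblhng', 'sijzjmk', 'boqhovqnw']


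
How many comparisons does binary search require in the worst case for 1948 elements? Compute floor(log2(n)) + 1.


Binary search halves the search space each step.
Maximum comparisons = floor(log2(1948)) + 1
log2(1948) = 10.9278
floor(log2(1948)) = 10, so 10 + 1 = 11
Final answer: 11


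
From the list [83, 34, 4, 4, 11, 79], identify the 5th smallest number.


Sort ascending: [4, 4, 11, 34, 79, 83]
The 5th element (1-indexed) is at index 4.
Value = 79
Final answer: 79


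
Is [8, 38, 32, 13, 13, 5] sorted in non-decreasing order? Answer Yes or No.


Check consecutive pairs:
  8 <= 38? True
  38 <= 32? False
  32 <= 13? False
  13 <= 13? True
  13 <= 5? False
3 consecutive pair(s) are out of order, so the list is not sorted.
Final answer: No


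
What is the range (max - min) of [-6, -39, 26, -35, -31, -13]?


Maximum value: 26
Minimum value: -39
Range = 26 - (-39) = 65
Final answer: 65


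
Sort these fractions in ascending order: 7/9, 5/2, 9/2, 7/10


Convert to decimal for comparison:
  7/9 = 0.7778
  5/2 = 2.5
  9/2 = 4.5
  7/10 = 0.7
Decimals in increasing order: 0.7 < 0.7778 < 2.5 < 4.5
Writing each back as its fraction gives the sorted order.
Final answer: 7/10, 7/9, 5/2, 9/2


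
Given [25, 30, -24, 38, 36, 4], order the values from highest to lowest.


Original list: [25, 30, -24, 38, 36, 4]
Repeatedly take the largest remaining element:
  Remaining [25, 30, -24, 38, 36, 4] -> largest is 38
  Remaining [25, 30, -24, 36, 4] -> largest is 36
  Remaining [25, 30, -24, 4] -> largest is 30
  Remaining [25, -24, 4] -> largest is 25
  Remaining [-24, 4] -> largest is 4
  Remaining [-24] -> largest is -24
Collecting the picks in order gives the descending list.
Final answer: [38, 36, 30, 25, 4, -24]


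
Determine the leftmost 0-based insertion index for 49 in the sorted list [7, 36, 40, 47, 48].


List is sorted: [7, 36, 40, 47, 48]
We need the leftmost position where 49 can be inserted, i.e. the first index whose element is >= 49 (or the end of the list if none is).
Binary search with low=0, high=5 (0-based indices):
  low=0, high=5, mid=2: a[2]=40 < 49, so low = 3
  low=3, high=5, mid=4: a[4]=48 < 49, so low = 5
Now low = high = 5, so the insertion index is 5.
Final answer: 5


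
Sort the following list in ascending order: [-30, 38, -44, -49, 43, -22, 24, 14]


Original list: [-30, 38, -44, -49, 43, -22, 24, 14]
Repeatedly take the smallest remaining element:
  Remaining [-30, 38, -44, -49, 43, -22, 24, 14] -> smallest is -49
  Remaining [-30, 38, -44, 43, -22, 24, 14] -> smallest is -44
  Remaining [-30, 38, 43, -22, 24, 14] -> smallest is -30
  Remaining [38, 43, -22, 24, 14] -> smallest is -22
  Remaining [38, 43, 24, 14] -> smallest is 14
  Remaining [38, 43, 24] -> smallest is 24
  Remaining [38, 43] -> smallest is 38
  Remaining [43] -> smallest is 43
Collecting the picks in order gives the sorted list.
Final answer: [-49, -44, -30, -22, 14, 24, 38, 43]


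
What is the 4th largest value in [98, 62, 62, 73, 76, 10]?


Sort descending: [98, 76, 73, 62, 62, 10]
The 4th element (1-indexed) is at index 3.
Value = 62
Final answer: 62


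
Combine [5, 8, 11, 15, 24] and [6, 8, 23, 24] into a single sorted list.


List A: [5, 8, 11, 15, 24]
List B: [6, 8, 23, 24]
Repeatedly compare the front elements and take the smaller:
  5 vs 6 -> take 5
  8 vs 6 -> take 6
  8 vs 8 -> take 8
  11 vs 8 -> take 8
  11 vs 23 -> take 11
  15 vs 23 -> take 15
  24 vs 23 -> take 23
  24 vs 24 -> take 24
  A is exhausted; append the rest of B: [24]
Final answer: [5, 6, 8, 8, 11, 15, 23, 24, 24]


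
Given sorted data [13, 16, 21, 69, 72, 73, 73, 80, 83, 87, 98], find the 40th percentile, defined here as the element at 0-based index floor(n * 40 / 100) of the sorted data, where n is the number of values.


The dataset has n = 11 elements.
Index = floor(11 * 40 / 100) = floor(440 / 100) = floor(4.4) = 4
Counting from index 0 in the sorted data, the element at index 4 is 72.
Final answer: 72


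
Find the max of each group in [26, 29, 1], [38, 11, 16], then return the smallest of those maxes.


Find max of each group:
  Group 1: [26, 29, 1] -> max = 29
  Group 2: [38, 11, 16] -> max = 38
Maxes: [29, 38]
Minimum of maxes = 29
Final answer: 29


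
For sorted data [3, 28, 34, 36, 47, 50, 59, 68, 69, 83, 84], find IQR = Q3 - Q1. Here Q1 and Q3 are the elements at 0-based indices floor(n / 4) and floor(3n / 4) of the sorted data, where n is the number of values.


The data has n = 11 elements.
Q1 index = floor(11 / 4) = floor(2.75) = 2; Q3 index = floor(3 * 11 / 4) = floor(8.25) = 8
Q1 = element at index 2 = 34
Q3 = element at index 8 = 69
IQR = 69 - 34 = 35
Final answer: 35


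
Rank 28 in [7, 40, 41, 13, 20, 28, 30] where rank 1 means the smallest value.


Sort ascending: [7, 13, 20, 28, 30, 40, 41]
Find 28 in the sorted list.
28 is at position 4 (1-indexed).
Final answer: 4


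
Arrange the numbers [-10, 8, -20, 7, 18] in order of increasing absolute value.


Compute absolute values:
  |-10| = 10
  |8| = 8
  |-20| = 20
  |7| = 7
  |18| = 18
Absolute values in increasing order: 7 < 8 < 10 < 18 < 20
Listing the original numbers in that order gives the answer.
Final answer: [7, 8, -10, 18, -20]


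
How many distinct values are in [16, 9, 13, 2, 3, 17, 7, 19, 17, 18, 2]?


List all unique values:
Distinct values: [2, 3, 7, 9, 13, 16, 17, 18, 19]
Count = 9
Final answer: 9


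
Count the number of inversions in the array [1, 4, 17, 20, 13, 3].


For each element, count the later elements that are smaller than it:
  1 (index 0): smaller elements after it = [] -> 0
  4 (index 1): smaller elements after it = [3] -> 1
  17 (index 2): smaller elements after it = [13, 3] -> 2
  20 (index 3): smaller elements after it = [13, 3] -> 2
  13 (index 4): smaller elements after it = [3] -> 1
Total inversions = 0 + 1 + 2 + 2 + 1 = 6
Final answer: 6


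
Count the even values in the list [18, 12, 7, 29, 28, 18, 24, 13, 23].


Check each element:
  18 is even
  12 is even
  7 is odd
  29 is odd
  28 is even
  18 is even
  24 is even
  13 is odd
  23 is odd
Evens: [18, 12, 28, 18, 24]
Count of evens = 5
Final answer: 5


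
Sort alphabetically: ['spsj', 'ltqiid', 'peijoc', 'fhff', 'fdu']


Compare strings character by character (the first differing letter decides):
  'fdu' < 'fhff' since 'd' < 'h' at position 2
  'fhff' < 'ltqiid' since 'f' < 'l' at position 1
  'ltqiid' < 'peijoc' since 'l' < 'p' at position 1
  'peijoc' < 'spsj' since 'p' < 's' at position 1
Chaining these comparisons gives the alphabetical order.
Final answer: ['fdu', 'fhff', 'ltqiid', 'peijoc', 'spsj']


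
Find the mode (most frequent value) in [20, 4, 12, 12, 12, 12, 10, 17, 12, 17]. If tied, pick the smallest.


Count the frequency of each value:
  4 appears 1 time(s)
  10 appears 1 time(s)
  12 appears 5 time(s)
  17 appears 2 time(s)
  20 appears 1 time(s)
Maximum frequency is 5.
Only 12 reaches that frequency, so it is the mode.
Final answer: 12


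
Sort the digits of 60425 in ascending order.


The number 60425 has digits: 6, 0, 4, 2, 5
Sorted: 0, 2, 4, 5, 6
Joining the sorted digits gives the result.
Final answer: 02456


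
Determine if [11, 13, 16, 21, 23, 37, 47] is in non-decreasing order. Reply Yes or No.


Check consecutive pairs:
  11 <= 13? True
  13 <= 16? True
  16 <= 21? True
  21 <= 23? True
  23 <= 37? True
  37 <= 47? True
Every consecutive pair is in order, so the list is non-decreasing.
Final answer: Yes


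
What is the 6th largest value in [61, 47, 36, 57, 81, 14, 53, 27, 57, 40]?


Sort descending: [81, 61, 57, 57, 53, 47, 40, 36, 27, 14]
The 6th element (1-indexed) is at index 5.
Value = 47
Final answer: 47


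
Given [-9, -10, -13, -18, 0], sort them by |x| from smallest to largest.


Compute absolute values:
  |-9| = 9
  |-10| = 10
  |-13| = 13
  |-18| = 18
  |0| = 0
Absolute values in increasing order: 0 < 9 < 10 < 13 < 18
Listing the original numbers in that order gives the answer.
Final answer: [0, -9, -10, -13, -18]


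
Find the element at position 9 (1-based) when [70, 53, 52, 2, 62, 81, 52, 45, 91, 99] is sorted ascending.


Sort ascending: [2, 45, 52, 52, 53, 62, 70, 81, 91, 99]
The 9th element (1-indexed) is at index 8.
Value = 91
Final answer: 91


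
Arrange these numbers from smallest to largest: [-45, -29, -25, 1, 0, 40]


Original list: [-45, -29, -25, 1, 0, 40]
Repeatedly take the smallest remaining element:
  Remaining [-45, -29, -25, 1, 0, 40] -> smallest is -45
  Remaining [-29, -25, 1, 0, 40] -> smallest is -29
  Remaining [-25, 1, 0, 40] -> smallest is -25
  Remaining [1, 0, 40] -> smallest is 0
  Remaining [1, 40] -> smallest is 1
  Remaining [40] -> smallest is 40
Collecting the picks in order gives the sorted list.
Final answer: [-45, -29, -25, 0, 1, 40]


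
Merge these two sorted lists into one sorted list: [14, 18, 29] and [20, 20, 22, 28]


List A: [14, 18, 29]
List B: [20, 20, 22, 28]
Repeatedly compare the front elements and take the smaller:
  14 vs 20 -> take 14
  18 vs 20 -> take 18
  29 vs 20 -> take 20
  29 vs 20 -> take 20
  29 vs 22 -> take 22
  29 vs 28 -> take 28
  B is exhausted; append the rest of A: [29]
Final answer: [14, 18, 20, 20, 22, 28, 29]


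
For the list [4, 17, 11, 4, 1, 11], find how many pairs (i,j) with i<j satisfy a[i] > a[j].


For each element, count the later elements that are smaller than it:
  4 (index 0): smaller elements after it = [1] -> 1
  17 (index 1): smaller elements after it = [11, 4, 1, 11] -> 4
  11 (index 2): smaller elements after it = [4, 1] -> 2
  4 (index 3): smaller elements after it = [1] -> 1
  1 (index 4): smaller elements after it = [] -> 0
Total inversions = 1 + 4 + 2 + 1 + 0 = 8
Final answer: 8


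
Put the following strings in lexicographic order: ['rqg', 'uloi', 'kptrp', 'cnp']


Compare strings character by character (the first differing letter decides):
  'cnp' < 'kptrp' since 'c' < 'k' at position 1
  'kptrp' < 'rqg' since 'k' < 'r' at position 1
  'rqg' < 'uloi' since 'r' < 'u' at position 1
Chaining these comparisons gives the alphabetical order.
Final answer: ['cnp', 'kptrp', 'rqg', 'uloi']


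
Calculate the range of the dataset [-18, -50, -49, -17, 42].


Maximum value: 42
Minimum value: -50
Range = 42 - (-50) = 92
Final answer: 92


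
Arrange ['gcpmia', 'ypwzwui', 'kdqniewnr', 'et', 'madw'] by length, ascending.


Compute lengths:
  'gcpmia' has length 6
  'ypwzwui' has length 7
  'kdqniewnr' has length 9
  'et' has length 2
  'madw' has length 4
Lengths in increasing order: 2 < 4 < 6 < 7 < 9
Listing the words in that order gives the answer.
Final answer: ['et', 'madw', 'gcpmia', 'ypwzwui', 'kdqniewnr']


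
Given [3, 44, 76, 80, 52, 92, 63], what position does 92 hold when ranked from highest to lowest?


Sort descending: [92, 80, 76, 63, 52, 44, 3]
Find 92 in the sorted list.
92 is at position 1.
Final answer: 1


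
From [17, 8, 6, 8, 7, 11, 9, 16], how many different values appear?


List all unique values:
Distinct values: [6, 7, 8, 9, 11, 16, 17]
Count = 7
Final answer: 7


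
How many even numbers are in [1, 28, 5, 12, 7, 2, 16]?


Check each element:
  1 is odd
  28 is even
  5 is odd
  12 is even
  7 is odd
  2 is even
  16 is even
Evens: [28, 12, 2, 16]
Count of evens = 4
Final answer: 4


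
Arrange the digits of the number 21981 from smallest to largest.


The number 21981 has digits: 2, 1, 9, 8, 1
Sorted: 1, 1, 2, 8, 9
Joining the sorted digits gives the result.
Final answer: 11289


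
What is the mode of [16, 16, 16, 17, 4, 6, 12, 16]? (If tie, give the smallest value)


Count the frequency of each value:
  4 appears 1 time(s)
  6 appears 1 time(s)
  12 appears 1 time(s)
  16 appears 4 time(s)
  17 appears 1 time(s)
Maximum frequency is 4.
Only 16 reaches that frequency, so it is the mode.
Final answer: 16


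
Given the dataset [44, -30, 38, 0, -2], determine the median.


First, sort the list: [-30, -2, 0, 38, 44]
The list has 5 elements (odd count).
The middle index is 2 (0-based), and the element there is 0.
Final answer: 0


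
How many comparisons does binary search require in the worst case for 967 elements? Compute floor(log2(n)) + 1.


Binary search halves the search space each step.
Maximum comparisons = floor(log2(967)) + 1
log2(967) = 9.9174
floor(log2(967)) = 9, so 9 + 1 = 10
Final answer: 10


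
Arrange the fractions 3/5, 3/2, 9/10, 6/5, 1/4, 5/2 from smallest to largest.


Convert to decimal for comparison:
  3/5 = 0.6
  3/2 = 1.5
  9/10 = 0.9
  6/5 = 1.2
  1/4 = 0.25
  5/2 = 2.5
Decimals in increasing order: 0.25 < 0.6 < 0.9 < 1.2 < 1.5 < 2.5
Writing each back as its fraction gives the sorted order.
Final answer: 1/4, 3/5, 9/10, 6/5, 3/2, 5/2


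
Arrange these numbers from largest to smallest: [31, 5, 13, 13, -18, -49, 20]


Original list: [31, 5, 13, 13, -18, -49, 20]
Repeatedly take the largest remaining element:
  Remaining [31, 5, 13, 13, -18, -49, 20] -> largest is 31
  Remaining [5, 13, 13, -18, -49, 20] -> largest is 20
  Remaining [5, 13, 13, -18, -49] -> largest is 13
  Remaining [5, 13, -18, -49] -> largest is 13
  Remaining [5, -18, -49] -> largest is 5
  Remaining [-18, -49] -> largest is -18
  Remaining [-49] -> largest is -49
Collecting the picks in order gives the descending list.
Final answer: [31, 20, 13, 13, 5, -18, -49]


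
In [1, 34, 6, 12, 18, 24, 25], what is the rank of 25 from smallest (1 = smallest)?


Sort ascending: [1, 6, 12, 18, 24, 25, 34]
Find 25 in the sorted list.
25 is at position 6 (1-indexed).
Final answer: 6
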